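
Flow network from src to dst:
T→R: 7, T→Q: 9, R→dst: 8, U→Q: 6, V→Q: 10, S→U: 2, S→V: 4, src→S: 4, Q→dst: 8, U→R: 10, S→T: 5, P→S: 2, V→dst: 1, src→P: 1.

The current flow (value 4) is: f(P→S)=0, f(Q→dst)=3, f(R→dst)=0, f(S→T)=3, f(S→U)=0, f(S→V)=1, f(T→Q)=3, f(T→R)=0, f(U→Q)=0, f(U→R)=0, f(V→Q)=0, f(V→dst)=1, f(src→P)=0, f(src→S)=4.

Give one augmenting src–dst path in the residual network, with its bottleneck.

Residual along src→P→S→T→Q→dst: src→P: 1, P→S: 2, S→T: 2, T→Q: 6, Q→dst: 5.
Bottleneck = min = 1.

src→P→S→T→Q→dst, bottleneck 1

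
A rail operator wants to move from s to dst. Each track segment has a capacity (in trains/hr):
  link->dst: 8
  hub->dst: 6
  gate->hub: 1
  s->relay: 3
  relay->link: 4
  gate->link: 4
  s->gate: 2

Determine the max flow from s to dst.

5

Augment s->relay->link->dst: bottleneck 3. Total 3.
Augment s->gate->link->dst: bottleneck 2. Total 5.
No augmenting path remains in the residual graph.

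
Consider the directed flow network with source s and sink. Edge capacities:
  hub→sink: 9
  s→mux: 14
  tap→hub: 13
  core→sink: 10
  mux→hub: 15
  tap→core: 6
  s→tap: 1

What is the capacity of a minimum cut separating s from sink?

10

Max flow = 10 (via 2 augmenting paths).
In the residual at optimum, the set reachable from s is {hub, mux, s}.
Cut edges: s→tap (cap 1), hub→sink (cap 9). Sum = 10.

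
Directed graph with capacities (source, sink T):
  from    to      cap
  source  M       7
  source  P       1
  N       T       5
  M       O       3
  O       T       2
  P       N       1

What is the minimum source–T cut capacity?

Max flow = 3 (via 2 augmenting paths).
In the residual at optimum, the set reachable from source is {M, O, source}.
Cut edges: source→P (cap 1), O→T (cap 2). Sum = 3.

3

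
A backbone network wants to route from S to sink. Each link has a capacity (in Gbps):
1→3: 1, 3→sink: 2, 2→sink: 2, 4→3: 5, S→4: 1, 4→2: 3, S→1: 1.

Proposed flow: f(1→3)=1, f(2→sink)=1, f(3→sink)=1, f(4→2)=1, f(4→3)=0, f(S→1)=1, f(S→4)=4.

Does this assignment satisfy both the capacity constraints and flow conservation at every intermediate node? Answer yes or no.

Capacity violated on S→4: flow 4 > capacity 1.

No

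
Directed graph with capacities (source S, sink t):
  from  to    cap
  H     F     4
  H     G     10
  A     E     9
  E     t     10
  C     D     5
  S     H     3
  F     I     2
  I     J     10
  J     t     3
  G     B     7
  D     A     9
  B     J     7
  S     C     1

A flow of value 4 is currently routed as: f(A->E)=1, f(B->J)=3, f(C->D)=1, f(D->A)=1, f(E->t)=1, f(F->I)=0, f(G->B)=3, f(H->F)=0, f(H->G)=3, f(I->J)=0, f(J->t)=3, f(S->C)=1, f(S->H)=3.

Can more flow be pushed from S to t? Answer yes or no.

Residual reachable from S: {S}; t is not reachable.
Saturated cut: S->C, S->H with total capacity 4 = current flow value. Flow is maximum.

No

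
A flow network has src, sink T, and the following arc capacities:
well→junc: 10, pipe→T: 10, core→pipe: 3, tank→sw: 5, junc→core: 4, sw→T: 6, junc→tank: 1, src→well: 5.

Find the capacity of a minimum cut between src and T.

Max flow = 4 (via 2 augmenting paths).
In the residual at optimum, the set reachable from src is {core, junc, src, well}.
Cut edges: core→pipe (cap 3), junc→tank (cap 1). Sum = 4.

4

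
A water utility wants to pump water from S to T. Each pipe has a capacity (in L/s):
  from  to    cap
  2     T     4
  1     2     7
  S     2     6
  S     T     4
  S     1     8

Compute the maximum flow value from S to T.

8

Augment S→T: bottleneck 4. Total 4.
Augment S→2→T: bottleneck 4. Total 8.
No augmenting path remains in the residual graph.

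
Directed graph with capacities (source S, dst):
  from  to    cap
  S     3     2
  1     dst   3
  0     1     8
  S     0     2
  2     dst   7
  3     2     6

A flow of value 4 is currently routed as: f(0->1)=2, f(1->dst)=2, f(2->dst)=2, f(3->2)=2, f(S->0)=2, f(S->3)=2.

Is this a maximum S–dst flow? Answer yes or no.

Residual reachable from S: {S}; dst is not reachable.
Saturated cut: S->3, S->0 with total capacity 4 = current flow value. Flow is maximum.

Yes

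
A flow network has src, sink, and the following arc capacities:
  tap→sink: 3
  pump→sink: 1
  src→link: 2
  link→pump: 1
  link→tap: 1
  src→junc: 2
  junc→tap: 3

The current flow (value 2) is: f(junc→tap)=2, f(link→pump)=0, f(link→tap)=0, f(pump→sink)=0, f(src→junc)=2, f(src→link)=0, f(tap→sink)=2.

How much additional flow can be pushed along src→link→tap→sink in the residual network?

Residual capacities along the path: src→link: 2, link→tap: 1, tap→sink: 1.
Minimum is 1.

1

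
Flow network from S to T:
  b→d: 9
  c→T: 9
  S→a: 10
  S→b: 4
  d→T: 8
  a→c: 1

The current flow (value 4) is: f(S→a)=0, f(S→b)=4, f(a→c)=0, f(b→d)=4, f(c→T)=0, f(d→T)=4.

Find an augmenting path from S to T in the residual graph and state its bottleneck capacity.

Residual along S→a→c→T: S→a: 10, a→c: 1, c→T: 9.
Bottleneck = min = 1.

S→a→c→T, bottleneck 1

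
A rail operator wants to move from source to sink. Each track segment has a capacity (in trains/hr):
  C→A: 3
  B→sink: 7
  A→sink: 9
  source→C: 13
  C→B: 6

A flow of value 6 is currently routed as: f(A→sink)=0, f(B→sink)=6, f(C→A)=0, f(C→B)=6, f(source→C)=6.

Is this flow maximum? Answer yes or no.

Residual path source→C→A→sink has bottleneck 3 > 0.
Pushing 3 along it raises the flow to 9, so the given flow is not maximum.

No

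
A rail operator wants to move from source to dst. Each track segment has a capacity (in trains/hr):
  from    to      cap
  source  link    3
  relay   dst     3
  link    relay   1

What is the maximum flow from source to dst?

Augment source->link->relay->dst: bottleneck 1. Total 1.
No augmenting path remains in the residual graph.

1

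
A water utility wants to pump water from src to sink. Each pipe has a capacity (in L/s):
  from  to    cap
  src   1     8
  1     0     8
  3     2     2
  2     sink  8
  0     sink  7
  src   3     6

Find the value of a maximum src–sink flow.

9

Augment src→3→2→sink: bottleneck 2. Total 2.
Augment src→1→0→sink: bottleneck 7. Total 9.
No augmenting path remains in the residual graph.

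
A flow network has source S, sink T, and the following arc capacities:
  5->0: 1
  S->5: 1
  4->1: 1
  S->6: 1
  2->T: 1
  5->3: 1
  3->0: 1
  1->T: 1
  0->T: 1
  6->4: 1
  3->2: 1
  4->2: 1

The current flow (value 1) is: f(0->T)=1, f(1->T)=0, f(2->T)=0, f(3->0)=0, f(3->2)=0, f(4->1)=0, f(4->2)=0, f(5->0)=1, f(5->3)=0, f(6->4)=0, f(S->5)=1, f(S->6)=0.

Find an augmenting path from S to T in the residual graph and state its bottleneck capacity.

S->6->4->2->T, bottleneck 1

Residual along S->6->4->2->T: S->6: 1, 6->4: 1, 4->2: 1, 2->T: 1.
Bottleneck = min = 1.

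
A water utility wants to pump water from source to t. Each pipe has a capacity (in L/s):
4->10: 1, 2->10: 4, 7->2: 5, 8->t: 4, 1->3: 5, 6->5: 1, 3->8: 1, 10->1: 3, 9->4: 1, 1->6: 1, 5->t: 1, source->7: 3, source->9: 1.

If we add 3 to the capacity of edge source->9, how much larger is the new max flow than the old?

Original max flow = 2.
Edge source->9 does not cross the min cut (source side {1, 10, 2, 3, 4, 7, 9, source}), so extra capacity there cannot help.
New max flow = 2. Increase = 0.

0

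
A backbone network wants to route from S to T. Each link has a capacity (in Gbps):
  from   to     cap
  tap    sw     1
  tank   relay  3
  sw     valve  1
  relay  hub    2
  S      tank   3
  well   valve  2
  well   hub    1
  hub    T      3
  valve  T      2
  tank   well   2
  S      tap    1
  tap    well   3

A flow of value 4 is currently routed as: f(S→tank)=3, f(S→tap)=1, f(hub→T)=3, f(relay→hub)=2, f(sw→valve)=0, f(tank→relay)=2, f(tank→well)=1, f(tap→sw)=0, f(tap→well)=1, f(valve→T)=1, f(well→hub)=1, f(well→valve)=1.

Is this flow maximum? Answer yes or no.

Residual reachable from S: {S}; T is not reachable.
Saturated cut: S→tank, S→tap with total capacity 4 = current flow value. Flow is maximum.

Yes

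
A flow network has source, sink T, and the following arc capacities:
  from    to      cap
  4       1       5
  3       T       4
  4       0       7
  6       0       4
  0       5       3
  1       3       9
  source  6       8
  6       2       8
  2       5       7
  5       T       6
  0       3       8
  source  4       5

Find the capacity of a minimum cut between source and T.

10

Max flow = 10 (via 4 augmenting paths).
In the residual at optimum, the set reachable from source is {0, 1, 2, 3, 4, 5, 6, source}.
Cut edges: 3→T (cap 4), 5→T (cap 6). Sum = 10.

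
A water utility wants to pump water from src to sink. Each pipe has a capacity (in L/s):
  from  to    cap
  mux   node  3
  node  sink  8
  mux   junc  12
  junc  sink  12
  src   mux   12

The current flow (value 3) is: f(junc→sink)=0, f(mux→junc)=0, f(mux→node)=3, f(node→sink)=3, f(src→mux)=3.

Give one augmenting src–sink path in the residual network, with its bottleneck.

src→mux→junc→sink, bottleneck 9

Residual along src→mux→junc→sink: src→mux: 9, mux→junc: 12, junc→sink: 12.
Bottleneck = min = 9.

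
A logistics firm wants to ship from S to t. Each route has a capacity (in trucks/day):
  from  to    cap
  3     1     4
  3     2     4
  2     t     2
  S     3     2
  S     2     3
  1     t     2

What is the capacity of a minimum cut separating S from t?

4

Max flow = 4 (via 2 augmenting paths).
In the residual at optimum, the set reachable from S is {2, S}.
Cut edges: S->3 (cap 2), 2->t (cap 2). Sum = 4.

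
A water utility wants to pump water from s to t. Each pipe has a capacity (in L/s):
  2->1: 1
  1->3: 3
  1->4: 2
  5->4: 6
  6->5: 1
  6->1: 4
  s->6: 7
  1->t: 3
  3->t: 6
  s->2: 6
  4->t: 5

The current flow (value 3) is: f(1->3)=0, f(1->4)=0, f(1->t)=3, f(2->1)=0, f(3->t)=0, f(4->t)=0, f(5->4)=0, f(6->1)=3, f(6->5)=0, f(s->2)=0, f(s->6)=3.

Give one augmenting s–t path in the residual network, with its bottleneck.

Residual along s->6->1->4->t: s->6: 4, 6->1: 1, 1->4: 2, 4->t: 5.
Bottleneck = min = 1.

s->6->1->4->t, bottleneck 1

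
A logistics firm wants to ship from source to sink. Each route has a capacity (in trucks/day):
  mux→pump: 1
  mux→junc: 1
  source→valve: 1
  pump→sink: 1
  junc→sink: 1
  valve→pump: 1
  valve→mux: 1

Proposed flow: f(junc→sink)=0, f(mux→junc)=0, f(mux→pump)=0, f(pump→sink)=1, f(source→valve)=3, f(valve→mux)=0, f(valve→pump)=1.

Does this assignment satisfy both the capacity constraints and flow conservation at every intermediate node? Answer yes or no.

No

Capacity violated on source→valve: flow 3 > capacity 1.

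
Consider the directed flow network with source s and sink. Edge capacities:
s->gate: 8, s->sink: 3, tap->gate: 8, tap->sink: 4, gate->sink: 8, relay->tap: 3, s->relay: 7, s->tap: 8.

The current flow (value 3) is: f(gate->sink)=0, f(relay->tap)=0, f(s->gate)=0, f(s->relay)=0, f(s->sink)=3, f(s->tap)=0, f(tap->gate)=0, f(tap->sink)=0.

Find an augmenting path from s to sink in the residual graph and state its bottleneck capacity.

Residual along s->tap->sink: s->tap: 8, tap->sink: 4.
Bottleneck = min = 4.

s->tap->sink, bottleneck 4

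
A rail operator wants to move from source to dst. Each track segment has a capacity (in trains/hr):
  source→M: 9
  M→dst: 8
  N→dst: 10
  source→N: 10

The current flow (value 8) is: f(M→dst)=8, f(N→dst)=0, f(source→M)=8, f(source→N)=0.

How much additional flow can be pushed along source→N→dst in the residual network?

10

Residual capacities along the path: source→N: 10, N→dst: 10.
Minimum is 10.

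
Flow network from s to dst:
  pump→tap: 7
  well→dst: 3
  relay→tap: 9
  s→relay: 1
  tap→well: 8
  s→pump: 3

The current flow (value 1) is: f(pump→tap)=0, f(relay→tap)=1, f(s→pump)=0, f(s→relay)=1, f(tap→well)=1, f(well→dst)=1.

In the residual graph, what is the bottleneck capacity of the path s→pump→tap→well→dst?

2

Residual capacities along the path: s→pump: 3, pump→tap: 7, tap→well: 7, well→dst: 2.
Minimum is 2.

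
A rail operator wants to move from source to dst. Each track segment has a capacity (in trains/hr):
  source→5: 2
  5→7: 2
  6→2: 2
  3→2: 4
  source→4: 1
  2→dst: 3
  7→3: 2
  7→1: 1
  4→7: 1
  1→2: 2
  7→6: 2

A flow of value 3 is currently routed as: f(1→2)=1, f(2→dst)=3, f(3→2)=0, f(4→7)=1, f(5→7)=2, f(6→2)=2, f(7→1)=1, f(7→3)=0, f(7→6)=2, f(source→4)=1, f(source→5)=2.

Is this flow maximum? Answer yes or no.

Residual reachable from source: {source}; dst is not reachable.
Saturated cut: source→5, source→4 with total capacity 3 = current flow value. Flow is maximum.

Yes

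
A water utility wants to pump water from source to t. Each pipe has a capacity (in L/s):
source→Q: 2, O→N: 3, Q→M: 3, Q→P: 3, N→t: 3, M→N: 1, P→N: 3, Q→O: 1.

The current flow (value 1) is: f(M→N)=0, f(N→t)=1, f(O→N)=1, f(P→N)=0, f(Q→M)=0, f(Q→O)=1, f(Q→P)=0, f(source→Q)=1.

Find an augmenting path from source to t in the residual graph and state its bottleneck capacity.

source→Q→M→N→t, bottleneck 1

Residual along source→Q→M→N→t: source→Q: 1, Q→M: 3, M→N: 1, N→t: 2.
Bottleneck = min = 1.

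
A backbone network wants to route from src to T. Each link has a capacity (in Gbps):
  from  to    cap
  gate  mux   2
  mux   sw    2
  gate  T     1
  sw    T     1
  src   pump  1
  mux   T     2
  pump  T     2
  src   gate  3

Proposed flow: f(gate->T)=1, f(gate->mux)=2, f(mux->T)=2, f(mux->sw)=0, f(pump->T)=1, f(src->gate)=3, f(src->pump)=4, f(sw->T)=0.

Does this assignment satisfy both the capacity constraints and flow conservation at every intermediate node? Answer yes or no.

Capacity violated on src->pump: flow 4 > capacity 1.

No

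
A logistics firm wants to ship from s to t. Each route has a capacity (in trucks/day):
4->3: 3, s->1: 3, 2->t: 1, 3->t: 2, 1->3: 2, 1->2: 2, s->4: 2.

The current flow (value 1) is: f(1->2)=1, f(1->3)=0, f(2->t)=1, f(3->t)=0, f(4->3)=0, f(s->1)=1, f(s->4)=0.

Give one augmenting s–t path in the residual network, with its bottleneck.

Residual along s->1->3->t: s->1: 2, 1->3: 2, 3->t: 2.
Bottleneck = min = 2.

s->1->3->t, bottleneck 2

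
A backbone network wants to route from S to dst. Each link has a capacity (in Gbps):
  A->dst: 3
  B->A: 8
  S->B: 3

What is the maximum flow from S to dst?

Augment S->B->A->dst: bottleneck 3. Total 3.
No augmenting path remains in the residual graph.

3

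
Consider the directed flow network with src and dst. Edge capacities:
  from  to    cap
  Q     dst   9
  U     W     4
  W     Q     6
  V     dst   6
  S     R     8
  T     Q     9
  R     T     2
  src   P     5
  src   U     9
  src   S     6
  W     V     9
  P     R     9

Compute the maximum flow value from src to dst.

6

Augment src->U->W->Q->dst: bottleneck 4. Total 4.
Augment src->P->R->T->Q->dst: bottleneck 2. Total 6.
No augmenting path remains in the residual graph.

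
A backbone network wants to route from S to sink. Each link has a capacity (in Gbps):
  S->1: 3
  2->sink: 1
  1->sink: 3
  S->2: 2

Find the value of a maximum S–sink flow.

Augment S->2->sink: bottleneck 1. Total 1.
Augment S->1->sink: bottleneck 3. Total 4.
No augmenting path remains in the residual graph.

4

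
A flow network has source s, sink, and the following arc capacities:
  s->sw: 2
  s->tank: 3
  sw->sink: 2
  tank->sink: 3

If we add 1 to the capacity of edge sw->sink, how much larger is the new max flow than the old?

Original max flow = 5.
Edge sw->sink does not cross the min cut (source side {s}), so extra capacity there cannot help.
New max flow = 5. Increase = 0.

0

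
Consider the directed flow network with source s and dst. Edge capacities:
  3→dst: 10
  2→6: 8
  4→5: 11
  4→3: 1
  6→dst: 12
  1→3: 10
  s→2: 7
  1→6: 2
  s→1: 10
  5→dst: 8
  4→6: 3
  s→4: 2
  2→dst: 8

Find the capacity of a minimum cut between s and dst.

Max flow = 19 (via 4 augmenting paths).
In the residual at optimum, the set reachable from s is {s}.
Cut edges: s→2 (cap 7), s→1 (cap 10), s→4 (cap 2). Sum = 19.

19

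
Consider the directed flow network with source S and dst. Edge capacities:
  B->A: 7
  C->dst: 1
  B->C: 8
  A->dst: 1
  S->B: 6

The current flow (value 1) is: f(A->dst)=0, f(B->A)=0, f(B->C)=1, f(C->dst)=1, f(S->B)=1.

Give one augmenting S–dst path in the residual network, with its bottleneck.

Residual along S->B->A->dst: S->B: 5, B->A: 7, A->dst: 1.
Bottleneck = min = 1.

S->B->A->dst, bottleneck 1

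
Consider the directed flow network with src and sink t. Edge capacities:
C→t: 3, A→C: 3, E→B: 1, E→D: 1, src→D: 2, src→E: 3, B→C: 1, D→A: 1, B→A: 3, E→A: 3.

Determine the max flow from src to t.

Augment src→E→B→C→t: bottleneck 1. Total 1.
Augment src→E→A→C→t: bottleneck 2. Total 3.
No augmenting path remains in the residual graph.

3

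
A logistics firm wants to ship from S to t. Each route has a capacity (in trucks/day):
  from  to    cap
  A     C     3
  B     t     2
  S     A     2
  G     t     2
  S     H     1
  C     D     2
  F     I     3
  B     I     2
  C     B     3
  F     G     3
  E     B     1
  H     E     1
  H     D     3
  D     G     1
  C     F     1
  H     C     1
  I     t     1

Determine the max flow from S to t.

Augment S->H->C->B->t: bottleneck 1. Total 1.
Augment S->A->C->B->t: bottleneck 1. Total 2.
Augment S->A->C->B->I->t: bottleneck 1. Total 3.
No augmenting path remains in the residual graph.

3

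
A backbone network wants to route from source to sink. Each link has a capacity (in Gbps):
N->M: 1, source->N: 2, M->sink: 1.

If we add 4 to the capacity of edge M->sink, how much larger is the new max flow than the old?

Original max flow = 1.
Edge M->sink does not cross the min cut (source side {N, source}), so extra capacity there cannot help.
New max flow = 1. Increase = 0.

0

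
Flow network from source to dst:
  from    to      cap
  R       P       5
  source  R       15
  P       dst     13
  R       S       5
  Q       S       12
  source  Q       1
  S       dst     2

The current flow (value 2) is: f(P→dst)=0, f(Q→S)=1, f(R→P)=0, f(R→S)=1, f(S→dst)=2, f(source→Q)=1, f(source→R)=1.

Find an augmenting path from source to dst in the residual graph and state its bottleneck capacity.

source→R→P→dst, bottleneck 5

Residual along source→R→P→dst: source→R: 14, R→P: 5, P→dst: 13.
Bottleneck = min = 5.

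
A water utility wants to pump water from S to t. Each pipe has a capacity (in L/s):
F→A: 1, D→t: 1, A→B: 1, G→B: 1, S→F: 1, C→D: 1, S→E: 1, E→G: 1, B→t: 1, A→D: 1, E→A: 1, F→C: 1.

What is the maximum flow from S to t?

Augment S→F→C→D→t: bottleneck 1. Total 1.
Augment S→E→A→B→t: bottleneck 1. Total 2.
No augmenting path remains in the residual graph.

2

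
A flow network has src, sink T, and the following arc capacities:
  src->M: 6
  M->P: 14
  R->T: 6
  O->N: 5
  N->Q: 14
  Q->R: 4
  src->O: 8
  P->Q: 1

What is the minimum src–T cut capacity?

4

Max flow = 4 (via 1 augmenting path).
In the residual at optimum, the set reachable from src is {M, N, O, P, Q, src}.
Cut edges: Q->R (cap 4). Sum = 4.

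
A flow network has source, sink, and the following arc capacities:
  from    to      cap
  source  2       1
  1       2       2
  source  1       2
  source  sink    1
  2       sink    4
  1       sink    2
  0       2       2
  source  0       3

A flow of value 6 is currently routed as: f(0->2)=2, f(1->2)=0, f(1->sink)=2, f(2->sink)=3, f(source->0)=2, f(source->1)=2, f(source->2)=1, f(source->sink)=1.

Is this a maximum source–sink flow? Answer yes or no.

Yes

Residual reachable from source: {0, source}; sink is not reachable.
Saturated cut: source->1, source->2, source->sink, 0->2 with total capacity 6 = current flow value. Flow is maximum.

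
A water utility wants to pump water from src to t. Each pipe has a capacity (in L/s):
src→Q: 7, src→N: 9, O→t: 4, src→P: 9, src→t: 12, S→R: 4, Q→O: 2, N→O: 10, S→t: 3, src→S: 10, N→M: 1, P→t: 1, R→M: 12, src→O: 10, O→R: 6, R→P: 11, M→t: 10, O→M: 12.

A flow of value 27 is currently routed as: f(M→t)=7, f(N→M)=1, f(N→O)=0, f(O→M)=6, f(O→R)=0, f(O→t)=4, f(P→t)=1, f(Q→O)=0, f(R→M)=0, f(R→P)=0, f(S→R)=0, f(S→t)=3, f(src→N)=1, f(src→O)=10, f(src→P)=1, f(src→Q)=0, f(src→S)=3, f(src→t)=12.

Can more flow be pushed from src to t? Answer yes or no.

Yes

Residual path src→Q→O→M→t has bottleneck 2 > 0.
Pushing 2 along it raises the flow to 29, so the given flow is not maximum.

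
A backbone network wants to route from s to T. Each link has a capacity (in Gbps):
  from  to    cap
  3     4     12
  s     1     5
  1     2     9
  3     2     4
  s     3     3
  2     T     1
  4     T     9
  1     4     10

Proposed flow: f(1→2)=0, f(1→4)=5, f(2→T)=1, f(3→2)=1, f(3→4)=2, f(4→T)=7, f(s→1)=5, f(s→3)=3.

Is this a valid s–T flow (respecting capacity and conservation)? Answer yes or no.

Every edge has 0 ≤ f(e) ≤ cap(e).
At each intermediate node, inflow equals outflow.

Yes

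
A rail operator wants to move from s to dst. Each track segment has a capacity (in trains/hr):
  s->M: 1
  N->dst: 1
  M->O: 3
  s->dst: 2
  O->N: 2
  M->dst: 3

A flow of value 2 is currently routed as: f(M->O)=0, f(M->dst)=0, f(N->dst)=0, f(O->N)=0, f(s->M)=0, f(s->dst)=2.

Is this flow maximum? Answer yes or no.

Residual path s->M->dst has bottleneck 1 > 0.
Pushing 1 along it raises the flow to 3, so the given flow is not maximum.

No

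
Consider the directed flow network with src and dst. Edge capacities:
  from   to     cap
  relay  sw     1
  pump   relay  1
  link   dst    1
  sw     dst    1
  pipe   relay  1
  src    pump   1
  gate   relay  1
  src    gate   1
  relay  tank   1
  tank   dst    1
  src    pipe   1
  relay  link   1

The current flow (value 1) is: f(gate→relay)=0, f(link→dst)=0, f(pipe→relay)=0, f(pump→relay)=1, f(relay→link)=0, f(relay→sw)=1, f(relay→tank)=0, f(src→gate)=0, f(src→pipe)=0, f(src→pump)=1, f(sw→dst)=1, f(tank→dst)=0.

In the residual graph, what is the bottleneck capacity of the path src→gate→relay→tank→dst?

Residual capacities along the path: src→gate: 1, gate→relay: 1, relay→tank: 1, tank→dst: 1.
Minimum is 1.

1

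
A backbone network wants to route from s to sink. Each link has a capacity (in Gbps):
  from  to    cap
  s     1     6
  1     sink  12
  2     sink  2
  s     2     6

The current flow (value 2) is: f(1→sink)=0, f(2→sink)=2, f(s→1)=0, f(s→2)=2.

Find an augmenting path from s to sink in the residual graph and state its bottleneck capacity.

Residual along s→1→sink: s→1: 6, 1→sink: 12.
Bottleneck = min = 6.

s→1→sink, bottleneck 6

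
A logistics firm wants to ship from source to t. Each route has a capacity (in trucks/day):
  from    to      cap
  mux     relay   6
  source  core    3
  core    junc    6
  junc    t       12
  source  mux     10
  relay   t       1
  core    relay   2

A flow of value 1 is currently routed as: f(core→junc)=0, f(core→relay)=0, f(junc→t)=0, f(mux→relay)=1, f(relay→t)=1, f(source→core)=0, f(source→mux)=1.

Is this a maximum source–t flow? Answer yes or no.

Residual path source→core→junc→t has bottleneck 3 > 0.
Pushing 3 along it raises the flow to 4, so the given flow is not maximum.

No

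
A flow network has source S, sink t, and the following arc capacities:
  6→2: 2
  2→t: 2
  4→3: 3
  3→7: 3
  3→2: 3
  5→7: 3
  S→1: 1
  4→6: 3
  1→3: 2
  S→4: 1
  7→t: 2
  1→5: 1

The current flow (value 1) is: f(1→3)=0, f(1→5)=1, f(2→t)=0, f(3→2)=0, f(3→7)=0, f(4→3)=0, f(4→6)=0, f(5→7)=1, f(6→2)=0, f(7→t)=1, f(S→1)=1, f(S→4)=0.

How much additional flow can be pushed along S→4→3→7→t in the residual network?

1

Residual capacities along the path: S→4: 1, 4→3: 3, 3→7: 3, 7→t: 1.
Minimum is 1.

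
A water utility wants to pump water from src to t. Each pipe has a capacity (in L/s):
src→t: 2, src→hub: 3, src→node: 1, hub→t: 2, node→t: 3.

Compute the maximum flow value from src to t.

Augment src→t: bottleneck 2. Total 2.
Augment src→node→t: bottleneck 1. Total 3.
Augment src→hub→t: bottleneck 2. Total 5.
No augmenting path remains in the residual graph.

5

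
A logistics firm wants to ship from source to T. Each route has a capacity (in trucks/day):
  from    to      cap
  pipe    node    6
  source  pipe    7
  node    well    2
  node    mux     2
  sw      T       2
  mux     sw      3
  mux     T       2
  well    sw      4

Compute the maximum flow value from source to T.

Augment source→pipe→node→mux→T: bottleneck 2. Total 2.
Augment source→pipe→node→well→sw→T: bottleneck 2. Total 4.
No augmenting path remains in the residual graph.

4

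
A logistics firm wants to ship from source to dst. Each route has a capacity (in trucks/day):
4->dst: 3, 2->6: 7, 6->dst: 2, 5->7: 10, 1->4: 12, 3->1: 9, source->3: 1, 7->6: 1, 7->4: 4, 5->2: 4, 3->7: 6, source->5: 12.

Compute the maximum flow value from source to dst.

Augment source->5->2->6->dst: bottleneck 2. Total 2.
Augment source->5->7->4->dst: bottleneck 3. Total 5.
No augmenting path remains in the residual graph.

5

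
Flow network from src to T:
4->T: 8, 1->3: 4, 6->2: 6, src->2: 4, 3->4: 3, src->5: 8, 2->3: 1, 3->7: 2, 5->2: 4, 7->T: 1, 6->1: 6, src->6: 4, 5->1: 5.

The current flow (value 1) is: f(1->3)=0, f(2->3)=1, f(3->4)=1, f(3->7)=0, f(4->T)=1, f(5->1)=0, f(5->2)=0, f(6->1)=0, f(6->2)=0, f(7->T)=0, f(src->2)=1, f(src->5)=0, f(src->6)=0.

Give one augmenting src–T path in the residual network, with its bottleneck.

src->5->1->3->4->T, bottleneck 2

Residual along src->5->1->3->4->T: src->5: 8, 5->1: 5, 1->3: 4, 3->4: 2, 4->T: 7.
Bottleneck = min = 2.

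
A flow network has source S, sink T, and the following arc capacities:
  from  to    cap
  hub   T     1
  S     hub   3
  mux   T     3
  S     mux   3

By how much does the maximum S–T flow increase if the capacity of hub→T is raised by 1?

Original max flow = 4.
After raising cap(hub→T), augmenting paths through that edge carry 1 more unit.
New max flow = 5. Increase = 1.

1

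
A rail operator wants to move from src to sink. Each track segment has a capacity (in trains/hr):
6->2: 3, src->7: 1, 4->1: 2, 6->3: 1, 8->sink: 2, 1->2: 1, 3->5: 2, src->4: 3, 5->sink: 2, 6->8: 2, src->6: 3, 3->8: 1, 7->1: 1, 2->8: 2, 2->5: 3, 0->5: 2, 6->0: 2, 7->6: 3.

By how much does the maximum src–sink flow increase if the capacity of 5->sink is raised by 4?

Original max flow = 4.
After raising cap(5->sink), augmenting paths through that edge carry 1 more unit.
New max flow = 5. Increase = 1.

1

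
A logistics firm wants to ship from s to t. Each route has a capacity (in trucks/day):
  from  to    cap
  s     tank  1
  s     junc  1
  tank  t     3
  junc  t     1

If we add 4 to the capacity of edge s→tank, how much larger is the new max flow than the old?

2

Original max flow = 2.
After raising cap(s→tank), augmenting paths through that edge carry 2 more units.
New max flow = 4. Increase = 2.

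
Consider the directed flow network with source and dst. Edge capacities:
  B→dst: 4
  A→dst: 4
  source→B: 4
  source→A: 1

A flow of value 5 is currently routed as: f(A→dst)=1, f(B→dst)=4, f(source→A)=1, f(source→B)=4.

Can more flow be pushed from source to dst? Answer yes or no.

No

Residual reachable from source: {source}; dst is not reachable.
Saturated cut: source→A, source→B with total capacity 5 = current flow value. Flow is maximum.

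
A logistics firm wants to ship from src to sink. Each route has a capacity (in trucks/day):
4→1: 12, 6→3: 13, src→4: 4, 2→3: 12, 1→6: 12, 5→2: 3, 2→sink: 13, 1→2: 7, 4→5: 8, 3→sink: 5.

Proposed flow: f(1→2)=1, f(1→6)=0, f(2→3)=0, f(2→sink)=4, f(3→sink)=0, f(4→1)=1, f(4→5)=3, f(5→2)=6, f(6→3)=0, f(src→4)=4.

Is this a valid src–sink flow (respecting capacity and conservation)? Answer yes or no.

Capacity violated on 5→2: flow 6 > capacity 3.

No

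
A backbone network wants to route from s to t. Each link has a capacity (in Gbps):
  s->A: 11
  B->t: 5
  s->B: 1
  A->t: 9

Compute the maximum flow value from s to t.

10

Augment s->B->t: bottleneck 1. Total 1.
Augment s->A->t: bottleneck 9. Total 10.
No augmenting path remains in the residual graph.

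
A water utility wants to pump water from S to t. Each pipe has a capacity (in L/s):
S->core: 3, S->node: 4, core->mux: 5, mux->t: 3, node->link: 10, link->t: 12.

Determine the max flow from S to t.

Augment S->node->link->t: bottleneck 4. Total 4.
Augment S->core->mux->t: bottleneck 3. Total 7.
No augmenting path remains in the residual graph.

7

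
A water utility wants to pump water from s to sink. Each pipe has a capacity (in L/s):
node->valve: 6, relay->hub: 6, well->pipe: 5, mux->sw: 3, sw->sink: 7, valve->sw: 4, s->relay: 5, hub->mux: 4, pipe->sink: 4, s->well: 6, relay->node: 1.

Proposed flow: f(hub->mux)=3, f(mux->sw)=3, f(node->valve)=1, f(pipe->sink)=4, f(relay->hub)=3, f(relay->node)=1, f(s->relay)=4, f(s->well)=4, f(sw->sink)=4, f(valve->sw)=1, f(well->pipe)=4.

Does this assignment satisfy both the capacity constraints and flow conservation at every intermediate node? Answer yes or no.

Every edge has 0 ≤ f(e) ≤ cap(e).
At each intermediate node, inflow equals outflow.

Yes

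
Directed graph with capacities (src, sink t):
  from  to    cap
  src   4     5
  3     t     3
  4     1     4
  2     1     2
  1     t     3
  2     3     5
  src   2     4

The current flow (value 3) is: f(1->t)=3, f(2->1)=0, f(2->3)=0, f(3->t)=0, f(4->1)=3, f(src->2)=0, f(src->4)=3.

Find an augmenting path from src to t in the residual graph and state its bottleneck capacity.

src->2->3->t, bottleneck 3

Residual along src->2->3->t: src->2: 4, 2->3: 5, 3->t: 3.
Bottleneck = min = 3.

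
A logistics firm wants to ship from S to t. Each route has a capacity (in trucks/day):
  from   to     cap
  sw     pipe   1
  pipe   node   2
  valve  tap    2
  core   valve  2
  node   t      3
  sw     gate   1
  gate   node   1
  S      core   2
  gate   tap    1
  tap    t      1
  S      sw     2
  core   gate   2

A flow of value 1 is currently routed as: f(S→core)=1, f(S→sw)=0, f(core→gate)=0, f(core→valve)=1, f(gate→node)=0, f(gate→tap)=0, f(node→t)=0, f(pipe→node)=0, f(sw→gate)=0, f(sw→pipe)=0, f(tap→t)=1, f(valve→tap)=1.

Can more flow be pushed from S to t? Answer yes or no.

Yes

Residual path S→core→gate→node→t has bottleneck 1 > 0.
Pushing 1 along it raises the flow to 2, so the given flow is not maximum.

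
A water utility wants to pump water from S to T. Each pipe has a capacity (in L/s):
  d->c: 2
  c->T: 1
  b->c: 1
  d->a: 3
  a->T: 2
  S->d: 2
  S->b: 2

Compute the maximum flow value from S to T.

3

Augment S->b->c->T: bottleneck 1. Total 1.
Augment S->d->a->T: bottleneck 2. Total 3.
No augmenting path remains in the residual graph.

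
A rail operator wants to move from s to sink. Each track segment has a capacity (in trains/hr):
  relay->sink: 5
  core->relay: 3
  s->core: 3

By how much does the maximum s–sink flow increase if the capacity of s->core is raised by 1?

0

Original max flow = 3.
Even with extra capacity on s->core, another cut of capacity 3 remains binding.
New max flow = 3. Increase = 0.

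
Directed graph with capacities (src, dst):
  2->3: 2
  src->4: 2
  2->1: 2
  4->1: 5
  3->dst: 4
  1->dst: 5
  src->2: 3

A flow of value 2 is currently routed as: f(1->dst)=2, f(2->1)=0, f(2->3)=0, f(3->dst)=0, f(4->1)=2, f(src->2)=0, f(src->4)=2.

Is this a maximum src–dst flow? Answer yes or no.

No

Residual path src->2->1->dst has bottleneck 2 > 0.
Pushing 2 along it raises the flow to 4, so the given flow is not maximum.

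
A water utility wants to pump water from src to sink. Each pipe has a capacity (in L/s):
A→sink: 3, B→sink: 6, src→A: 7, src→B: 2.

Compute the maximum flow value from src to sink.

5

Augment src→B→sink: bottleneck 2. Total 2.
Augment src→A→sink: bottleneck 3. Total 5.
No augmenting path remains in the residual graph.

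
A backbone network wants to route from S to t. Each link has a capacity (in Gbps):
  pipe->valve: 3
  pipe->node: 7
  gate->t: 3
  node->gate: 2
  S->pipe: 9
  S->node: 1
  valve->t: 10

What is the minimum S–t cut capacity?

5

Max flow = 5 (via 3 augmenting paths).
In the residual at optimum, the set reachable from S is {S, node, pipe}.
Cut edges: pipe->valve (cap 3), node->gate (cap 2). Sum = 5.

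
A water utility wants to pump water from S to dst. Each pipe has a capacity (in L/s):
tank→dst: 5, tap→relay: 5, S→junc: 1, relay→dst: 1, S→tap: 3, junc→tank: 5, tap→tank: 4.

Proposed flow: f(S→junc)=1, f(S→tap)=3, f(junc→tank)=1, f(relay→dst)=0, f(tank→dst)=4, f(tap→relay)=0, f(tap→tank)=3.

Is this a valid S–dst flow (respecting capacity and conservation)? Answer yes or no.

Yes

Every edge has 0 ≤ f(e) ≤ cap(e).
At each intermediate node, inflow equals outflow.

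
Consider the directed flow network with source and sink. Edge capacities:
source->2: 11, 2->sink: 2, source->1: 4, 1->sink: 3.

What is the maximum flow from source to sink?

Augment source->2->sink: bottleneck 2. Total 2.
Augment source->1->sink: bottleneck 3. Total 5.
No augmenting path remains in the residual graph.

5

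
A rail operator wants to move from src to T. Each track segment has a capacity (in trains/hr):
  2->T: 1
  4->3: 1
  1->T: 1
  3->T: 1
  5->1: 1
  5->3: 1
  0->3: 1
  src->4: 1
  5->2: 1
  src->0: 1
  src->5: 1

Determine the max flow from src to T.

2

Augment src->0->3->T: bottleneck 1. Total 1.
Augment src->5->1->T: bottleneck 1. Total 2.
No augmenting path remains in the residual graph.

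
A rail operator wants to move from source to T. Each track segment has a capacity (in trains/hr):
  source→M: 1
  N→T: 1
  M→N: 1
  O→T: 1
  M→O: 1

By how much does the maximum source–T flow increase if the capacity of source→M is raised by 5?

1

Original max flow = 1.
After raising cap(source→M), augmenting paths through that edge carry 1 more unit.
New max flow = 2. Increase = 1.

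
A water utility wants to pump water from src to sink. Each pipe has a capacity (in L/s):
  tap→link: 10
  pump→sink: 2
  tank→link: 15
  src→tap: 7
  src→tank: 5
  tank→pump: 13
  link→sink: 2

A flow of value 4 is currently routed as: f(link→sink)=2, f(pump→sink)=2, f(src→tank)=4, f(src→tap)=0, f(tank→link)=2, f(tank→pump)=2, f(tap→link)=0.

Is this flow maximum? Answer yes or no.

Yes

Residual reachable from src: {link, pump, src, tank, tap}; sink is not reachable.
Saturated cut: pump→sink, link→sink with total capacity 4 = current flow value. Flow is maximum.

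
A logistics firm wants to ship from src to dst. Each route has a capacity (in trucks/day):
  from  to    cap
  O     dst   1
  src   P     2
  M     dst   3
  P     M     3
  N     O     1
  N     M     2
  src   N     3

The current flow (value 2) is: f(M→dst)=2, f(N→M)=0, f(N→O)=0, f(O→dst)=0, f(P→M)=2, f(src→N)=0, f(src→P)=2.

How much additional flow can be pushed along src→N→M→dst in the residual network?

Residual capacities along the path: src→N: 3, N→M: 2, M→dst: 1.
Minimum is 1.

1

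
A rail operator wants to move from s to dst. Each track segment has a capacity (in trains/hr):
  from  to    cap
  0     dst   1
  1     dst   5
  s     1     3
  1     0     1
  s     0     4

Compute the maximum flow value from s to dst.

Augment s→1→dst: bottleneck 3. Total 3.
Augment s→0→dst: bottleneck 1. Total 4.
No augmenting path remains in the residual graph.

4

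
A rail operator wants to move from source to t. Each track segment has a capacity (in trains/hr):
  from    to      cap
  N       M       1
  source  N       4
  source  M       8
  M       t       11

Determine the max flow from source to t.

9

Augment source→M→t: bottleneck 8. Total 8.
Augment source→N→M→t: bottleneck 1. Total 9.
No augmenting path remains in the residual graph.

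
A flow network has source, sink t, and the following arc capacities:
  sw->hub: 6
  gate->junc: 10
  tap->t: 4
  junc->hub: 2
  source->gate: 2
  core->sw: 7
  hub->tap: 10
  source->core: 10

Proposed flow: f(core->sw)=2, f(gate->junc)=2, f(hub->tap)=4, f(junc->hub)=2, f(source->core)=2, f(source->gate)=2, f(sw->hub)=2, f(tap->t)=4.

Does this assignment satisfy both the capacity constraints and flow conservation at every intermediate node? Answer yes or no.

Every edge has 0 ≤ f(e) ≤ cap(e).
At each intermediate node, inflow equals outflow.

Yes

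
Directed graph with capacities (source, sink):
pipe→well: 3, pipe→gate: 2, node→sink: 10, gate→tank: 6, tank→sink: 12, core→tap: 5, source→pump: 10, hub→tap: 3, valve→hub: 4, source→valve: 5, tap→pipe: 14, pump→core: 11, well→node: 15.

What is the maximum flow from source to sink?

Augment source→valve→hub→tap→pipe→well→node→sink: bottleneck 3. Total 3.
Augment source→pump→core→tap→pipe→gate→tank→sink: bottleneck 2. Total 5.
No augmenting path remains in the residual graph.

5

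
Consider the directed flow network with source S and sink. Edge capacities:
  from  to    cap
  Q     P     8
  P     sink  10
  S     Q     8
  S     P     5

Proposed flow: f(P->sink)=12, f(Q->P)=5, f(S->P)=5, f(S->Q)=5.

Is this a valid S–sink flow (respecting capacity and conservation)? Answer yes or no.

No

Capacity violated on P->sink: flow 12 > capacity 10.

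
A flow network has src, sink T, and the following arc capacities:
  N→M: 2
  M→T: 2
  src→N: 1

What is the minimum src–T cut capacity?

1

Max flow = 1 (via 1 augmenting path).
In the residual at optimum, the set reachable from src is {src}.
Cut edges: src→N (cap 1). Sum = 1.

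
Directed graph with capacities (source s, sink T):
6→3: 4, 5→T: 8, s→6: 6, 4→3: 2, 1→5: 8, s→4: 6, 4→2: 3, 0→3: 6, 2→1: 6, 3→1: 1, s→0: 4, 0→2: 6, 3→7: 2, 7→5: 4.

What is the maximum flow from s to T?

8

Augment s→0→3→1→5→T: bottleneck 1. Total 1.
Augment s→0→3→7→5→T: bottleneck 2. Total 3.
Augment s→0→2→1→5→T: bottleneck 1. Total 4.
Augment s→4→2→1→5→T: bottleneck 3. Total 7.
Augment s→6→3→0→2→1→5→T: bottleneck 1. Total 8.
No augmenting path remains in the residual graph.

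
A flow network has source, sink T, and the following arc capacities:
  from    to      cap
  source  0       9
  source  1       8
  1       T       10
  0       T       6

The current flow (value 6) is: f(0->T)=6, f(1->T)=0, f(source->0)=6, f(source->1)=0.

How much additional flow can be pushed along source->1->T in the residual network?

8

Residual capacities along the path: source->1: 8, 1->T: 10.
Minimum is 8.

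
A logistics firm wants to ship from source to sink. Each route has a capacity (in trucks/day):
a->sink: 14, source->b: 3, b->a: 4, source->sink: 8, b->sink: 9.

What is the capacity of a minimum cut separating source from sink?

11

Max flow = 11 (via 2 augmenting paths).
In the residual at optimum, the set reachable from source is {source}.
Cut edges: source->b (cap 3), source->sink (cap 8). Sum = 11.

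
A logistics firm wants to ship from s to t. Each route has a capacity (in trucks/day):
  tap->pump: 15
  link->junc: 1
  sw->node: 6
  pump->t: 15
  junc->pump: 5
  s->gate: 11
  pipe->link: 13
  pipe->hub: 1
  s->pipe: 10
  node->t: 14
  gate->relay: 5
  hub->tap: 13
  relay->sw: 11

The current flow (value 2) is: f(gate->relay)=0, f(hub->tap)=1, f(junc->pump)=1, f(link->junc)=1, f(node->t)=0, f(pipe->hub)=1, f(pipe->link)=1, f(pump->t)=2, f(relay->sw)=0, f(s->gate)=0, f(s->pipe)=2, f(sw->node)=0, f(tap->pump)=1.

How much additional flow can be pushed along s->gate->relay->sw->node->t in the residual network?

5

Residual capacities along the path: s->gate: 11, gate->relay: 5, relay->sw: 11, sw->node: 6, node->t: 14.
Minimum is 5.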